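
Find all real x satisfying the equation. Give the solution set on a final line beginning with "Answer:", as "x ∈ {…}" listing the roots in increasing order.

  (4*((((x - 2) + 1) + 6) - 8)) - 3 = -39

Step 1. [(4*((((x - 2) + 1) + 6) - 8)) - 3 = -39] the outer -3 inverts by adding 3. So sub: 4*((((x - 2) + 1) + 6) - 8) = -36.
Step 2. [4*((((x - 2) + 1) + 6) - 8) = -36] LHS = 4·(…); ÷4 both sides. So div: (((x - 2) + 1) + 6) - 8 = -9.
Step 3. [(((x - 2) + 1) + 6) - 8 = -9] -8 is outermost — add 8 both sides ⇒ sub: ((x - 2) + 1) + 6 = -1.
Step 4. [((x - 2) + 1) + 6 = -1] 6 comes off first (subtract 6), so sub: (x - 2) + 1 = -7.
Step 5. [(x - 2) + 1 = -7] the outer +1 inverts by subtracting 1 ⇒ sub: x - 2 = -8.
Step 6. [x - 2 = -8] the outer -2 inverts by adding 2, so sub: x = -6.

Answer: x ∈ {-6}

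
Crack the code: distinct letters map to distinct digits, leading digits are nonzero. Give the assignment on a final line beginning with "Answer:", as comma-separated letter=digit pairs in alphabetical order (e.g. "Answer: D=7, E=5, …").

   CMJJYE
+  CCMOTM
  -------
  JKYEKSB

Step 1. [J] the sum has 7 digits but both addends have 6; that extra leading digit J is the final carry, namely 1 ⇒ J=1.
Step 2. [col 1: E + M ≡ B (mod 10)] several values work for B in column 1 (E + M ≡ B (mod 10), carry-in 0); try B=7, so B=7.
Step 3. [col 1: E + M ≡ B (mod 10)] no forcing yet in column 1 (carry-in 0); M=8 is free and consistent — try it ⇒ M=8.
Step 4. [col 1: E + M ≡ B (mod 10)] in column 1 we have E+M≡B with carry-in 0; given M=8, B=7 and digits 1,7,8 already taken and all letters distinct, that pins E to 9 ⇒ E=9.
Step 5. [col 2: Y + T ≡ S (mod 10)] no forcing yet in column 2 (carry-in 1); S=5 is free and consistent — try it, so S=5.
Step 6. [col 2: Y + T ≡ S (mod 10)] several values work for T in column 2 (Y + T ≡ S (mod 10), carry-in 1); try T=0, so T=0.
Step 7. [col 2: Y + T ≡ S (mod 10)] column 2 reads Y+T+carry(1)=S with T=0, S=5; with digits 0,1,5,7,8,9 already taken and all letters distinct, the only value for Y is 4. So Y=4.
Step 8. [col 3: J + O ≡ K (mod 10)] column 3 reads J+O+carry(0)=K with J=1; with digits 0,1,4,5,7,8,9 already taken and all letters distinct, the only value for O is 2. So O=2.
Step 9. [col 3: J + O ≡ K (mod 10)] column 3: given J=1, O=2, carry-in 0, and digits 0,1,2,4,5,7,8,9 already taken and all letters distinct, J+O≡K (mod 10) forces K=3, so K=3.
Step 10. [col 5: M + C ≡ Y (mod 10)] in column 5 we have M+C≡Y with carry-in 0; given M=8, Y=4 and digits 0,1,2,3,4,5,7,8,9 already taken and all letters distinct, that pins C to 6. So C=6.

Answer: B=7, C=6, E=9, J=1, K=3, M=8, O=2, S=5, T=0, Y=4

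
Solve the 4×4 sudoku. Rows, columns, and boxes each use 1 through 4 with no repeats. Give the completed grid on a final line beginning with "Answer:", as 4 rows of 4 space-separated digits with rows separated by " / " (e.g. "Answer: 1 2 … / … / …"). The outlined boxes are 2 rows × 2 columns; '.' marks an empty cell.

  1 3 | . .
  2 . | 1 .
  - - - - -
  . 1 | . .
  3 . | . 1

Step 1. [r3c3∈{2,3,4}] in col 3, 3 fits only at r3c3 ⇒ r3c3=3.
Step 2. [r3c4∈{2,4}] across row 3, 2 lands solely at r3c4, so r3c4=2.
Step 3. [r2c2∈{4}] r2c2 is down to just 4 ⇒ r2c2=4.
Step 4. [r4c3∈{4}] nothing but 4 survives at r4c3. So r4c3=4.
Step 5. [r1c4∈{4}] nothing but 4 survives at r1c4 ⇒ r1c4=4.
Step 6. [r3c1∈{4}] nothing but 4 survives at r3c1. So r3c1=4.
Step 7. [r2c4∈{3}] r2c4 has the single candidate 3. So r2c4=3.
Step 8. [r4c2∈{2}] r4c2's peers cover all but 2. So r4c2=2.
Step 9. [r1c3∈{2}] r1c3 has the single candidate 2, so r1c3=2.

Answer: 1 3 2 4 / 2 4 1 3 / 4 1 3 2 / 3 2 4 1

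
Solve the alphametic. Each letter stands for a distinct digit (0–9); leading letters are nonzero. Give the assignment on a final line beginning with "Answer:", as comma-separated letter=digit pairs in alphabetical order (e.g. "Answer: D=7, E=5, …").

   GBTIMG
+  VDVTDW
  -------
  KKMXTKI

Step 1. [col 1: G + W ≡ I (mod 10)] several values work for G in column 1 (G + W ≡ I (mod 10), carry-in 0); try G=7, so G=7.
Step 2. [col 1: G + W ≡ I (mod 10)] no forcing yet in column 1 (carry-in 0); W=2 is free and consistent — try it, so W=2.
Step 3. [K] K is the leading digit of a 7-digit sum of two 6-digit numbers; the final carry is exactly 1 ⇒ K=1.
Step 4. [col 1: G + W ≡ I (mod 10)] in column 1 we have G+W≡I with carry-in 0; given G=7, W=2 and digits 1,2,7 already taken and all letters distinct, that pins I to 9. So I=9.
Step 5. [col 2: M + D ≡ K (mod 10)] no forcing yet in column 2 (carry-in 0); D=5 is free and consistent — try it, so D=5.
Step 6. [col 2: M + D ≡ K (mod 10)] column 2: given D=5, K=1, carry-in 0, and digits 1,2,5,7,9 already taken and all letters distinct, M+D≡K (mod 10) forces M=6, so M=6.
Step 7. [col 3: I + T ≡ T (mod 10)] T=8 is one option consistent with column 3 (I + T ≡ T (mod 10), carry-in 1) — take it ⇒ T=8.
Step 8. [col 4: T + V ≡ X (mod 10)] from column 4 (T=8, carry-in 1, digits 1,2,5,6,7,8,9 already taken and all letters distinct): V must equal 4, so V=4.
Step 9. [col 4: T + V ≡ X (mod 10)] column 4: given T=8, V=4, carry-in 1, and digits 1,2,4,5,6,7,8,9 already taken and all letters distinct, T+V≡X (mod 10) forces X=3, so X=3.
Step 10. [col 5: B + D ≡ M (mod 10)] from column 5 (D=5, M=6, carry-in 1, digits 1,2,3,4,5,6,7,8,9 already taken and all letters distinct): B must equal 0, so B=0.

Answer: B=0, D=5, G=7, I=9, K=1, M=6, T=8, V=4, W=2, X=3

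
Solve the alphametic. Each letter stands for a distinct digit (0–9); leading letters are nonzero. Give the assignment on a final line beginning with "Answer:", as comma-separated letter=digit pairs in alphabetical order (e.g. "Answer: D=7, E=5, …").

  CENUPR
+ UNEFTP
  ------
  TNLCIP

Step 1. [col 1: R + P ≡ P (mod 10)] column 1 reads R+P+carry(0)=P with nothing yet; with all letters distinct, none taken yet, the only value for R is 0. So R=0.
Step 2. [col 1: R + P ≡ P (mod 10)] several values work for P in column 1 (R + P ≡ P (mod 10), carry-in 0); try P=7. So P=7.
Step 3. [col 2: P + T ≡ I (mod 10)] column 2 (P + T ≡ I (mod 10), carry-in 0) doesn't pin T yet; pick T=8 and continue, so T=8.
Step 4. [col 2: P + T ≡ I (mod 10)] from column 2 (P=7, T=8, carry-in 0, digits 0,7,8 already taken and all letters distinct): I must equal 5. So I=5.
Step 5. [col 3: U + F ≡ C (mod 10)] no forcing yet in column 3 (carry-in 1); F=4 is free and consistent — try it, so F=4.
Step 6. [col 3: U + F ≡ C (mod 10)] several values work for U in column 3 (U + F ≡ C (mod 10), carry-in 1); try U=1. So U=1.
Step 7. [col 3: U + F ≡ C (mod 10)] column 3 reads U+F+carry(1)=C with U=1, F=4; with digits 0,1,4,5,7,8 already taken and all letters distinct, the only value for C is 6. So C=6.
Step 8. [col 4: N + E ≡ L (mod 10)] in column 4 we have N+E≡L with carry-in 0; given nothing yet and digits 0,1,4,5,6,7,8 already taken and all letters distinct, that pins L to 2. So L=2.
Step 9. [col 4: N + E ≡ L (mod 10)] column 4 (N + E ≡ L (mod 10), carry-in 0) doesn't pin E yet; pick E=9 and continue. So E=9.
Step 10. [col 4: N + E ≡ L (mod 10)] from column 4 (E=9, L=2, carry-in 0, digits 0,1,2,4,5,6,7,8,9 already taken and all letters distinct): N must equal 3, so N=3.

Answer: C=6, E=9, F=4, I=5, L=2, N=3, P=7, R=0, T=8, U=1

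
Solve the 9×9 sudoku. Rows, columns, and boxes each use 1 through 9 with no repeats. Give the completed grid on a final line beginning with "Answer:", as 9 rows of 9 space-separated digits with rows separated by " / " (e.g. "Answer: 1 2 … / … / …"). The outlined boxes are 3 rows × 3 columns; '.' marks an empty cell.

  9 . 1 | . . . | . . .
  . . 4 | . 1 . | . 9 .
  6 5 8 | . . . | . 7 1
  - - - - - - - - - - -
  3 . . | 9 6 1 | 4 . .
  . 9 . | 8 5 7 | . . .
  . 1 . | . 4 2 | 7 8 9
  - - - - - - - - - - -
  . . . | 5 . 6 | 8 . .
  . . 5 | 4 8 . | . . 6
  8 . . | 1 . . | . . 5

Step 1. [r4c9∈{2}] only 2 remains possible at r4c9 ⇒ r4c9=2.
Step 2. [r7c9∈{3,4,7}] 7 has one home in col 9: r7c9, so r7c9=7.
Step 3. [r9c5∈{2,3,7,9}] 7 has one home in box 8: r9c5, so r9c5=7.
Step 4. [r7c5∈{2,3,9}] 2 has one home in box 8: r7c5, so r7c5=2.
Step 5. [r1c5∈{3}] r1c5 has the single candidate 3. So r1c5=3.
Step 6. [r2c2∈{2,3,7}] in box 1, 3 fits only at r2c2 ⇒ r2c2=3.
Step 7. [r3c7∈{2,3}] r3c7 is the only open cell in row 3 admitting 3 ⇒ r3c7=3.
Step 8. [r9c2∈{2,4,6}] 6 has one home in col 2: r9c2. So r9c2=6.
Step 9. [r9c8∈{2,3,4}] 4 has one home in row 9: r9c8, so r9c8=4.
Step 10. [r3c4∈{2}] r3c4's peers cover all but 2, so r3c4=2.
Step 11. [r7c3∈{3,9}] in row 7, 9 fits only at r7c3, so r7c3=9.
Step 12. [r7c8∈{1,3}] row 7 places 3 nowhere but r7c8. So r7c8=3.
Step 13. [r8c6∈{3,9}] r8c6 is the only open cell in row 8 admitting 3. So r8c6=3.
Step 14. [r8c7∈{1,2,9}] r8c7 is the only open cell in row 8 admitting 9 ⇒ r8c7=9.
Step 15. [r9c7∈{2}] r9c7's peers cover all but 2. So r9c7=2.
Step 16. [r2c1∈{2,7}] in row 2, 2 fits only at r2c1 ⇒ r2c1=2.
Step 17. [r1c2∈{7}] only 7 remains possible at r1c2 ⇒ r1c2=7.
Step 18. [r1c4∈{6}] nothing but 6 survives at r1c4 ⇒ r1c4=6.
Step 19. [r1c7∈{5}] r1c7's peers cover all but 5 ⇒ r1c7=5.
Step 20. [r5c8∈{1,6}] in col 8, 6 fits only at r5c8, so r5c8=6.
Step 21. [r7c1∈{1,4}] across row 7, 1 lands solely at r7c1, so r7c1=1.
Step 22. [r3c6∈{4,9}] r3c6 is the only open cell in row 3 admitting 4, so r3c6=4.
Step 23. [r2c9∈{8}] r2c9 is down to just 8. So r2c9=8.
Step 24. [r8c1∈{7}] only 7 remains possible at r8c1, so r8c1=7.
Step 25. [r8c2∈{2}] only 2 remains possible at r8c2, so r8c2=2.
Step 26. [r3c5∈{9}] r3c5 has the single candidate 9, so r3c5=9.
Step 27. [r1c9∈{4}] nothing but 4 survives at r1c9 ⇒ r1c9=4.
Step 28. [r6c3∈{6}] r6c3 is down to just 6. So r6c3=6.
Step 29. [r4c2∈{8}] r4c2 is down to just 8. So r4c2=8.
Step 30. [r5c7∈{1}] r5c7's peers cover all but 1, so r5c7=1.
Step 31. [r8c8∈{1}] r8c8 is down to just 1. So r8c8=1.
Step 32. [r4c8∈{5}] nothing but 5 survives at r4c8, so r4c8=5.
Step 33. [r6c4∈{3}] r6c4 has the single candidate 3. So r6c4=3.
Step 34. [r5c1∈{4}] r5c1 is down to just 4. So r5c1=4.
Step 35. [r7c2∈{4}] r7c2's peers cover all but 4 ⇒ r7c2=4.
Step 36. [r9c3∈{3}] r9c3 is down to just 3 ⇒ r9c3=3.
Step 37. [r5c9∈{3}] only 3 remains possible at r5c9, so r5c9=3.
Step 38. [r5c3∈{2}] r5c3 is down to just 2. So r5c3=2.
Step 39. [r2c6∈{5}] r2c6 has the single candidate 5, so r2c6=5.
Step 40. [r4c3∈{7}] r4c3 is down to just 7. So r4c3=7.
Step 41. [r1c8∈{2}] nothing but 2 survives at r1c8. So r1c8=2.
Step 42. [r2c4∈{7}] nothing but 7 survives at r2c4. So r2c4=7.
Step 43. [r9c6∈{9}] r9c6 is down to just 9 ⇒ r9c6=9.
Step 44. [r6c1∈{5}] r6c1 is down to just 5 ⇒ r6c1=5.
Step 45. [r1c6∈{8}] r1c6 has the single candidate 8. So r1c6=8.
Step 46. [r2c7∈{6}] r2c7 has the single candidate 6. So r2c7=6.

Answer: 9 7 1 6 3 8 5 2 4 / 2 3 4 7 1 5 6 9 8 / 6 5 8 2 9 4 3 7 1 / 3 8 7 9 6 1 4 5 2 / 4 9 2 8 5 7 1 6 3 / 5 1 6 3 4 2 7 8 9 / 1 4 9 5 2 6 8 3 7 / 7 2 5 4 8 3 9 1 6 / 8 6 3 1 7 9 2 4 5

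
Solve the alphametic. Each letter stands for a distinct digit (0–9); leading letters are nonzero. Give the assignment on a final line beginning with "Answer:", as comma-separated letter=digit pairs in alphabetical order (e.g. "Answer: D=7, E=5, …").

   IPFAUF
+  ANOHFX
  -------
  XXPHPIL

Step 1. [col 1: F + X ≡ L (mod 10)] X=1 is one option consistent with column 1 (F + X ≡ L (mod 10), carry-in 0) — take it. So X=1.
Step 2. [col 1: F + X ≡ L (mod 10)] several values work for L in column 1 (F + X ≡ L (mod 10), carry-in 0); try L=5. So L=5.
Step 3. [col 1: F + X ≡ L (mod 10)] from column 1 (X=1, L=5, carry-in 0, digits 1,5 already taken and all letters distinct): F must equal 4, so F=4.
Step 4. [col 2: U + F ≡ I (mod 10)] several values work for I in column 2 (U + F ≡ I (mod 10), carry-in 0); try I=3 ⇒ I=3.
Step 5. [col 2: U + F ≡ I (mod 10)] in column 2 we have U+F≡I with carry-in 0; given F=4, I=3 and digits 1,3,4,5 already taken and all letters distinct, that pins U to 9. So U=9.
Step 6. [col 3: A + H ≡ P (mod 10)] column 3 (A + H ≡ P (mod 10), carry-in 1) doesn't pin A yet; pick A=8 and continue. So A=8.
Step 7. [col 3: A + H ≡ P (mod 10)] from column 3 (A=8, carry-in 1, digits 1,3,4,5,8,9 already taken and all letters distinct): H must equal 7, so H=7.
Step 8. [col 3: A + H ≡ P (mod 10)] from column 3 (A=8, H=7, carry-in 1, digits 1,3,4,5,7,8,9 already taken and all letters distinct): P must equal 6, so P=6.
Step 9. [col 4: F + O ≡ H (mod 10)] in column 4 we have F+O≡H with carry-in 1; given F=4, H=7 and digits 1,3,4,5,6,7,8,9 already taken and all letters distinct, that pins O to 2. So O=2.
Step 10. [col 5: P + N ≡ P (mod 10)] from column 5 (P=6, carry-in 0, digits 1,2,3,4,5,6,7,8,9 already taken and all letters distinct): N must equal 0, so N=0.

Answer: A=8, F=4, H=7, I=3, L=5, N=0, O=2, P=6, U=9, X=1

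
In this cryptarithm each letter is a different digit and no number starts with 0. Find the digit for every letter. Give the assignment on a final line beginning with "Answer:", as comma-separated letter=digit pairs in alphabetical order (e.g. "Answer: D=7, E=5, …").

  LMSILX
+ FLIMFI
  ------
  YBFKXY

Step 1. [col 1: X + I ≡ Y (mod 10)] no forcing yet in column 1 (carry-in 0); I=1 is free and consistent — try it ⇒ I=1.
Step 2. [col 1: X + I ≡ Y (mod 10)] Y=7 is one option consistent with column 1 (X + I ≡ Y (mod 10), carry-in 0) — take it, so Y=7.
Step 3. [col 1: X + I ≡ Y (mod 10)] from column 1 (I=1, Y=7, carry-in 0, digits 1,7 already taken and all letters distinct): X must equal 6, so X=6.
Step 4. [col 2: L + F ≡ X (mod 10)] no forcing yet in column 2 (carry-in 0); F=4 is free and consistent — try it ⇒ F=4.
Step 5. [col 2: L + F ≡ X (mod 10)] column 2: given F=4, X=6, carry-in 0, and digits 1,4,6,7 already taken and all letters distinct, L+F≡X (mod 10) forces L=2 ⇒ L=2.
Step 6. [col 3: I + M ≡ K (mod 10)] column 3 (I + M ≡ K (mod 10), carry-in 0) doesn't pin K yet; pick K=9 and continue, so K=9.
Step 7. [col 3: I + M ≡ K (mod 10)] column 3: given I=1, K=9, carry-in 0, and digits 1,2,4,6,7,9 already taken and all letters distinct, I+M≡K (mod 10) forces M=8 ⇒ M=8.
Step 8. [col 4: S + I ≡ F (mod 10)] in column 4 we have S+I≡F with carry-in 0; given I=1, F=4 and digits 1,2,4,6,7,8,9 already taken and all letters distinct, that pins S to 3, so S=3.
Step 9. [col 5: M + L ≡ B (mod 10)] from column 5 (M=8, L=2, carry-in 0, digits 1,2,3,4,6,7,8,9 already taken and all letters distinct): B must equal 0, so B=0.

Answer: B=0, F=4, I=1, K=9, L=2, M=8, S=3, X=6, Y=7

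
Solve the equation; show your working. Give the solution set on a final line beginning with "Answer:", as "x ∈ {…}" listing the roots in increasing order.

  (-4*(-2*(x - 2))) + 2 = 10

Step 1. [(-4*(-2*(x - 2))) + 2 = 10] +2 is outermost — subtract 2 both sides. So sub: -4*(-2*(x - 2)) = 8.
Step 2. [-4*(-2*(x - 2)) = 8] divide by the outer -4 ⇒ div: -2*(x - 2) = -2.
Step 3. [-2*(x - 2) = -2] -2·(inner) — divide through by -2. So div: x - 2 = 1.
Step 4. [x - 2 = 1] the outer -2 inverts by adding 2 ⇒ sub: x = 3.

Answer: x ∈ {3}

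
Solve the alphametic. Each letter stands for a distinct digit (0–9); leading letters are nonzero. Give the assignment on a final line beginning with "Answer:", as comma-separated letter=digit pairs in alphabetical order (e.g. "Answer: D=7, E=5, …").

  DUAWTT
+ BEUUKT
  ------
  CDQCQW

Step 1. [col 1: T + T ≡ W (mod 10)] no forcing yet in column 1 (carry-in 0); T=3 is free and consistent — try it ⇒ T=3.
Step 2. [col 1: T + T ≡ W (mod 10)] from column 1 (T=3, carry-in 0, digits 3 already taken and all letters distinct): W must equal 6. So W=6.
Step 3. [col 2: T + K ≡ Q (mod 10)] no forcing yet in column 2 (carry-in 0); Q=0 is free and consistent — try it ⇒ Q=0.
Step 4. [col 2: T + K ≡ Q (mod 10)] column 2 reads T+K+carry(0)=Q with T=3, Q=0; with digits 0,3,6 already taken and all letters distinct, the only value for K is 7, so K=7.
Step 5. [col 3: W + U ≡ C (mod 10)] no forcing yet in column 3 (carry-in 1); C=9 is free and consistent — try it. So C=9.
Step 6. [col 3: W + U ≡ C (mod 10)] in column 3 we have W+U≡C with carry-in 1; given W=6, C=9 and digits 0,3,6,7,9 already taken and all letters distinct, that pins U to 2, so U=2.
Step 7. [col 4: A + U ≡ Q (mod 10)] from column 4 (U=2, Q=0, carry-in 0, digits 0,2,3,6,7,9 already taken and all letters distinct): A must equal 8. So A=8.
Step 8. [col 5: U + E ≡ D (mod 10)] in column 5 we have U+E≡D with carry-in 1; given U=2 and digits 0,2,3,6,7,8,9 already taken and all letters distinct, that pins E to 1, so E=1.
Step 9. [col 5: U + E ≡ D (mod 10)] column 5: given U=2, E=1, carry-in 1, and digits 0,1,2,3,6,7,8,9 already taken and all letters distinct, U+E≡D (mod 10) forces D=4. So D=4.
Step 10. [col 6: D + B ≡ C (mod 10)] from column 6 (D=4, C=9, carry-in 0, digits 0,1,2,3,4,6,7,8,9 already taken and all letters distinct): B must equal 5 ⇒ B=5.

Answer: A=8, B=5, C=9, D=4, E=1, K=7, Q=0, T=3, U=2, W=6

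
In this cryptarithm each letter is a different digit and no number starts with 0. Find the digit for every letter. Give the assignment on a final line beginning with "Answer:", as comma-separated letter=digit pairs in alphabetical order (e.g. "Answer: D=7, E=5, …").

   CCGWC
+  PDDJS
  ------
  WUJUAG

Step 1. [W] adding two 5-digit numbers gives at most 5+1 digits, and here it does — W is that final carry and must be 1 ⇒ W=1.
Step 2. [col 1: C + S ≡ G (mod 10)] column 1 (C + S ≡ G (mod 10), carry-in 0) doesn't pin G yet; pick G=7 and continue. So G=7.
Step 3. [col 1: C + S ≡ G (mod 10)] S=9 is one option consistent with column 1 (C + S ≡ G (mod 10), carry-in 0) — take it. So S=9.
Step 4. [col 1: C + S ≡ G (mod 10)] in column 1 we have C+S≡G with carry-in 0; given S=9, G=7 and digits 1,7,9 already taken and all letters distinct, that pins C to 8, so C=8.
Step 5. [col 2: W + J ≡ A (mod 10)] column 2 (W + J ≡ A (mod 10), carry-in 1) doesn't pin A yet; pick A=6 and continue, so A=6.
Step 6. [col 2: W + J ≡ A (mod 10)] in column 2 we have W+J≡A with carry-in 1; given W=1, A=6 and digits 1,6,7,8,9 already taken and all letters distinct, that pins J to 4 ⇒ J=4.
Step 7. [col 3: G + D ≡ U (mod 10)] column 3 (G + D ≡ U (mod 10), carry-in 0) doesn't pin D yet; pick D=5 and continue ⇒ D=5.
Step 8. [col 3: G + D ≡ U (mod 10)] column 3: given G=7, D=5, carry-in 0, and digits 1,4,5,6,7,8,9 already taken and all letters distinct, G+D≡U (mod 10) forces U=2. So U=2.
Step 9. [col 5: C + P ≡ U (mod 10)] column 5 reads C+P+carry(1)=U with C=8, U=2; with digits 1,2,4,5,6,7,8,9 already taken and all letters distinct, the only value for P is 3, so P=3.

Answer: A=6, C=8, D=5, G=7, J=4, P=3, S=9, U=2, W=1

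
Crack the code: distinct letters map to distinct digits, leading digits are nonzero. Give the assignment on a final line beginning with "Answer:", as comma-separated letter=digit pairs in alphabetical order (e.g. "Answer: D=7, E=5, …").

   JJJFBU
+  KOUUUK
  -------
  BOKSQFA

Step 1. [col 1: U + K ≡ A (mod 10)] several values work for U in column 1 (U + K ≡ A (mod 10), carry-in 0); try U=2. So U=2.
Step 2. [col 1: U + K ≡ A (mod 10)] A=0 is one option consistent with column 1 (U + K ≡ A (mod 10), carry-in 0) — take it, so A=0.
Step 3. [B] B is the leading digit of a 7-digit sum of two 6-digit numbers; the final carry is exactly 1 ⇒ B=1.
Step 4. [col 1: U + K ≡ A (mod 10)] in column 1 we have U+K≡A with carry-in 0; given U=2, A=0 and digits 0,1,2 already taken and all letters distinct, that pins K to 8. So K=8.
Step 5. [col 2: B + U ≡ F (mod 10)] in column 2 we have B+U≡F with carry-in 1; given B=1, U=2 and digits 0,1,2,8 already taken and all letters distinct, that pins F to 4 ⇒ F=4.
Step 6. [col 3: F + U ≡ Q (mod 10)] from column 3 (F=4, U=2, carry-in 0, digits 0,1,2,4,8 already taken and all letters distinct): Q must equal 6. So Q=6.
Step 7. [col 4: J + U ≡ S (mod 10)] several values work for J in column 4 (J + U ≡ S (mod 10), carry-in 0); try J=5. So J=5.
Step 8. [col 4: J + U ≡ S (mod 10)] column 4: given J=5, U=2, carry-in 0, and digits 0,1,2,4,5,6,8 already taken and all letters distinct, J+U≡S (mod 10) forces S=7. So S=7.
Step 9. [col 5: J + O ≡ K (mod 10)] from column 5 (J=5, K=8, carry-in 0, digits 0,1,2,4,5,6,7,8 already taken and all letters distinct): O must equal 3 ⇒ O=3.

Answer: A=0, B=1, F=4, J=5, K=8, O=3, Q=6, S=7, U=2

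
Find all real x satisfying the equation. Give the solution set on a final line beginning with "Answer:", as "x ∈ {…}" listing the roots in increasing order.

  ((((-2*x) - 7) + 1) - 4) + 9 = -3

Step 1. [((((-2*x) - 7) + 1) - 4) + 9 = -3] the outer +9 inverts by subtracting 9, so sub: (((-2*x) - 7) + 1) - 4 = -12.
Step 2. [(((-2*x) - 7) + 1) - 4 = -12] 4 comes off first (add 4), so sub: ((-2*x) - 7) + 1 = -8.
Step 3. [((-2*x) - 7) + 1 = -8] peel the +1: subtract 1 from each side ⇒ sub: (-2*x) - 7 = -9.
Step 4. [(-2*x) - 7 = -9] 7 comes off first (add 7). So sub: -2*x = -2.
Step 5. [-2*x = -2] divide by the outer -2, so div: x = 1.

Answer: x ∈ {1}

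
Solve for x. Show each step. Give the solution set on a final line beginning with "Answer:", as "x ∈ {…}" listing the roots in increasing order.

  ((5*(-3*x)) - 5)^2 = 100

Step 1. [((5*(-3*x)) - 5)^2 = 100] √ both sides: 100 ≥ 0 gives two branches, so sqrt: (5*(-3*x)) - 5 = 10 or -10.
Step 2. [(5*(-3*x)) - 5 = 10 or -10] 5 | LHS and 5 | 10 or -10: pull 5 out, so factor: (-3*x) - 1 = 2 or -2.
Step 3. [(-3*x) - 1 = 2 or -2] 1 comes off first (add 1). So sub: -3*x = 3 or -1.
Step 4. [-3*x = 3 or -1] -3 out front; divide by -3 ⇒ div: x = -1 or 1/3.

Answer: x ∈ {-1, 1/3}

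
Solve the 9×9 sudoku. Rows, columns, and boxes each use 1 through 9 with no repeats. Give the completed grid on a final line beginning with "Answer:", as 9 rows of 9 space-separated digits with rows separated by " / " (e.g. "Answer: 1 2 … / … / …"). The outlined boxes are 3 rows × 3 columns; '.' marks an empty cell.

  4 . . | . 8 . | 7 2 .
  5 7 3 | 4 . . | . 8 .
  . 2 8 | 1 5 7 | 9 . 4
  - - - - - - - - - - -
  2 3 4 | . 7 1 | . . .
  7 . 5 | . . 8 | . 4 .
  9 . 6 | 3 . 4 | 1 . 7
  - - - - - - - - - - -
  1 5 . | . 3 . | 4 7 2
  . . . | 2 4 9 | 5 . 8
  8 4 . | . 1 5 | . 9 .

Step 1. [r2c7∈{6}] r2c7's peers cover all but 6 ⇒ r2c7=6.
Step 2. [r5c5∈{2,6,9}] across col 5, 6 lands solely at r5c5 ⇒ r5c5=6.
Step 3. [r1c2∈{1,6,9}] across col 2, 9 lands solely at r1c2, so r1c2=9.
Step 4. [r4c4∈{5,9}] 5 has one home in col 4: r4c4, so r4c4=5.
Step 5. [r9c7∈{3}] r9c7's peers cover all but 3 ⇒ r9c7=3.
Step 6. [r7c6∈{6}] r7c6's peers cover all but 6 ⇒ r7c6=6.
Step 7. [r4c8∈{6}] nothing but 6 survives at r4c8 ⇒ r4c8=6.
Step 8. [r1c9∈{1,3,5}] 5 has one home in row 1: r1c9, so r1c9=5.
Step 9. [r2c6∈{2}] r2c6 is down to just 2 ⇒ r2c6=2.
Step 10. [r8c2∈{6}] r8c2 has the single candidate 6, so r8c2=6.
Step 11. [r8c3∈{7}] r8c3 has the single candidate 7, so r8c3=7.
Step 12. [r4c9∈{9}] only 9 remains possible at r4c9. So r4c9=9.
Step 13. [r1c6∈{3}] nothing but 3 survives at r1c6, so r1c6=3.
Step 14. [r6c2∈{8}] nothing but 8 survives at r6c2, so r6c2=8.
Step 15. [r7c4∈{8}] r7c4 is down to just 8 ⇒ r7c4=8.
Step 16. [r8c8∈{1}] only 1 remains possible at r8c8, so r8c8=1.
Step 17. [r5c7∈{2}] r5c7 is down to just 2 ⇒ r5c7=2.
Step 18. [r4c7∈{8}] r4c7 is down to just 8. So r4c7=8.
Step 19. [r5c2∈{1}] nothing but 1 survives at r5c2 ⇒ r5c2=1.
Step 20. [r9c3∈{2}] only 2 remains possible at r9c3, so r9c3=2.
Step 21. [r5c9∈{3}] only 3 remains possible at r5c9 ⇒ r5c9=3.
Step 22. [r7c3∈{9}] r7c3 is down to just 9. So r7c3=9.
Step 23. [r6c5∈{2}] only 2 remains possible at r6c5, so r6c5=2.
Step 24. [r2c9∈{1}] nothing but 1 survives at r2c9. So r2c9=1.
Step 25. [r9c4∈{7}] nothing but 7 survives at r9c4. So r9c4=7.
Step 26. [r5c4∈{9}] r5c4 has the single candidate 9. So r5c4=9.
Step 27. [r1c4∈{6}] r1c4's peers cover all but 6, so r1c4=6.
Step 28. [r9c9∈{6}] r9c9 has the single candidate 6, so r9c9=6.
Step 29. [r1c3∈{1}] only 1 remains possible at r1c3. So r1c3=1.
Step 30. [r3c8∈{3}] nothing but 3 survives at r3c8, so r3c8=3.
Step 31. [r8c1∈{3}] r8c1 has the single candidate 3, so r8c1=3.
Step 32. [r6c8∈{5}] r6c8 has the single candidate 5. So r6c8=5.
Step 33. [r3c1∈{6}] r3c1 is down to just 6 ⇒ r3c1=6.
Step 34. [r2c5∈{9}] only 9 remains possible at r2c5, so r2c5=9.

Answer: 4 9 1 6 8 3 7 2 5 / 5 7 3 4 9 2 6 8 1 / 6 2 8 1 5 7 9 3 4 / 2 3 4 5 7 1 8 6 9 / 7 1 5 9 6 8 2 4 3 / 9 8 6 3 2 4 1 5 7 / 1 5 9 8 3 6 4 7 2 / 3 6 7 2 4 9 5 1 8 / 8 4 2 7 1 5 3 9 6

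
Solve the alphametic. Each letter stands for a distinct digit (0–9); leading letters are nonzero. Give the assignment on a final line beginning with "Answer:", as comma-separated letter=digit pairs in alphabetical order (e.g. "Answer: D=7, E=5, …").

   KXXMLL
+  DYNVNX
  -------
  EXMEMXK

Step 1. [col 1: L + X ≡ K (mod 10)] several values work for X in column 1 (L + X ≡ K (mod 10), carry-in 0); try X=2 ⇒ X=2.
Step 2. [E] the sum has 7 digits but both addends have 6; that extra leading digit E is the final carry, namely 1, so E=1.
Step 3. [col 1: L + X ≡ K (mod 10)] several values work for L in column 1 (L + X ≡ K (mod 10), carry-in 0); try L=4. So L=4.
Step 4. [col 1: L + X ≡ K (mod 10)] from column 1 (L=4, X=2, carry-in 0, digits 1,2,4 already taken and all letters distinct): K must equal 6. So K=6.
Step 5. [col 2: L + N ≡ X (mod 10)] from column 2 (L=4, X=2, carry-in 0, digits 1,2,4,6 already taken and all letters distinct): N must equal 8. So N=8.
Step 6. [col 3: M + V ≡ M (mod 10)] in column 3 we have M+V≡M with carry-in 1; given nothing yet and digits 1,2,4,6,8 already taken and all letters distinct, that pins V to 9, so V=9.
Step 7. [col 3: M + V ≡ M (mod 10)] column 3 (M + V ≡ M (mod 10), carry-in 1) doesn't pin M yet; pick M=0 and continue, so M=0.
Step 8. [col 5: X + Y ≡ M (mod 10)] from column 5 (X=2, M=0, carry-in 1, digits 0,1,2,4,6,8,9 already taken and all letters distinct): Y must equal 7 ⇒ Y=7.
Step 9. [col 6: K + D ≡ X (mod 10)] in column 6 we have K+D≡X with carry-in 1; given K=6, X=2 and digits 0,1,2,4,6,7,8,9 already taken and all letters distinct, that pins D to 5. So D=5.

Answer: D=5, E=1, K=6, L=4, M=0, N=8, V=9, X=2, Y=7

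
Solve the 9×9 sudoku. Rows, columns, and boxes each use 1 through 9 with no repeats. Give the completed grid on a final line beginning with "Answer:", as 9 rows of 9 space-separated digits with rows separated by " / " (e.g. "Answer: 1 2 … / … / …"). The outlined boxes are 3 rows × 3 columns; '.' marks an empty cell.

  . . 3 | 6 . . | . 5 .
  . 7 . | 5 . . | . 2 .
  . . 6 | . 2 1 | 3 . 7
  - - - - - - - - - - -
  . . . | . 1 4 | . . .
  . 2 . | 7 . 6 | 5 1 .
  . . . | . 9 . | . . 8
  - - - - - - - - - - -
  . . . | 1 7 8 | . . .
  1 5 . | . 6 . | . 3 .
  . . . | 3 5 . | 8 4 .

Step 1. [r8c3∈{2,4,7,8,9}] r8c3 is the only open cell in row 8 admitting 8. So r8c3=8.
Step 2. [r1c1∈{2,4,8,9}] row 1 places 2 nowhere but r1c1 ⇒ r1c1=2.
Step 3. [r9c9∈{1,2,6,9}] 1 has one home in row 9: r9c9 ⇒ r9c9=1.
Step 4. [r3c1∈{4,5,8,9}] 5 has one home in row 3: r3c1, so r3c1=5.
Step 5. [r8c7∈{2,7,9}] row 8 places 7 nowhere but r8c7, so r8c7=7.
Step 6. [r6c4∈{2}] r6c4's peers cover all but 2 ⇒ r6c4=2.
Step 7. [r4c4∈{8}] r4c4 is down to just 8, so r4c4=8.
Step 8. [r5c1∈{3,4,8,9}] across row 5, 8 lands solely at r5c1. So r5c1=8.
Step 9. [r2c5∈{3,4,8}] in row 2, 8 fits only at r2c5, so r2c5=8.
Step 10. [r1c2∈{1,4,8,9}] in row 1, 8 fits only at r1c2, so r1c2=8.
Step 11. [r2c3∈{1,4,9}] in box 1, 1 fits only at r2c3, so r2c3=1.
Step 12. [r4c3∈{5,7,9}] row 4 places 5 nowhere but r4c3. So r4c3=5.
Step 13. [r6c2∈{1,3,4,6}] r6c2 is the only open cell in row 6 admitting 1, so r6c2=1.
Step 14. [r7c9∈{2,5,6,9}] in row 7, 5 fits only at r7c9, so r7c9=5.
Step 15. [r1c5∈{4}] r1c5 is down to just 4 ⇒ r1c5=4.
Step 16. [r1c9∈{9}] r1c9 is down to just 9, so r1c9=9.
Step 17. [r5c3∈{4,9}] row 5 places 9 nowhere but r5c3 ⇒ r5c3=9.
Step 18. [r3c4∈{9}] nothing but 9 survives at r3c4, so r3c4=9.
Step 19. [r5c9∈{3,4}] in row 5, 4 fits only at r5c9, so r5c9=4.
Step 20. [r6c7∈{6}] r6c7 has the single candidate 6. So r6c7=6.
Step 21. [r2c1∈{4,9}] row 2 places 9 nowhere but r2c1 ⇒ r2c1=9.
Step 22. [r8c9∈{2}] r8c9 has the single candidate 2. So r8c9=2.
Step 23. [r6c8∈{7}] only 7 remains possible at r6c8 ⇒ r6c8=7.
Step 24. [r7c7∈{9}] r7c7 is down to just 9. So r7c7=9.
Step 25. [r4c1∈{3,6,7}] 7 has one home in row 4: r4c1, so r4c1=7.
Step 26. [r9c1∈{6}] r9c1 is down to just 6. So r9c1=6.
Step 27. [r7c3∈{2,4}] row 7 places 2 nowhere but r7c3. So r7c3=2.
Step 28. [r6c6∈{3,5}] in row 6, 5 fits only at r6c6. So r6c6=5.
Step 29. [r6c1∈{3,4}] across row 6, 3 lands solely at r6c1 ⇒ r6c1=3.
Step 30. [r7c2∈{3,4}] row 7 places 3 nowhere but r7c2 ⇒ r7c2=3.
Step 31. [r9c2∈{9}] nothing but 9 survives at r9c2, so r9c2=9.
Step 32. [r1c7∈{1}] r1c7's peers cover all but 1 ⇒ r1c7=1.
Step 33. [r1c6∈{7}] r1c6's peers cover all but 7 ⇒ r1c6=7.
Step 34. [r4c9∈{3}] r4c9 has the single candidate 3 ⇒ r4c9=3.
Step 35. [r8c4∈{4}] nothing but 4 survives at r8c4, so r8c4=4.
Step 36. [r6c3∈{4}] only 4 remains possible at r6c3. So r6c3=4.
Step 37. [r3c2∈{4}] r3c2 is down to just 4 ⇒ r3c2=4.
Step 38. [r2c9∈{6}] r2c9 is down to just 6 ⇒ r2c9=6.
Step 39. [r3c8∈{8}] r3c8 has the single candidate 8, so r3c8=8.
Step 40. [r4c8∈{9}] r4c8's peers cover all but 9, so r4c8=9.
Step 41. [r7c1∈{4}] r7c1's peers cover all but 4. So r7c1=4.
Step 42. [r2c6∈{3}] r2c6 has the single candidate 3. So r2c6=3.
Step 43. [r4c7∈{2}] nothing but 2 survives at r4c7. So r4c7=2.
Step 44. [r7c8∈{6}] r7c8 is down to just 6. So r7c8=6.
Step 45. [r9c3∈{7}] r9c3 is down to just 7 ⇒ r9c3=7.
Step 46. [r2c7∈{4}] only 4 remains possible at r2c7 ⇒ r2c7=4.
Step 47. [r5c5∈{3}] nothing but 3 survives at r5c5 ⇒ r5c5=3.
Step 48. [r4c2∈{6}] r4c2's peers cover all but 6, so r4c2=6.
Step 49. [r9c6∈{2}] only 2 remains possible at r9c6 ⇒ r9c6=2.
Step 50. [r8c6∈{9}] only 9 remains possible at r8c6, so r8c6=9.

Answer: 2 8 3 6 4 7 1 5 9 / 9 7 1 5 8 3 4 2 6 / 5 4 6 9 2 1 3 8 7 / 7 6 5 8 1 4 2 9 3 / 8 2 9 7 3 6 5 1 4 / 3 1 4 2 9 5 6 7 8 / 4 3 2 1 7 8 9 6 5 / 1 5 8 4 6 9 7 3 2 / 6 9 7 3 5 2 8 4 1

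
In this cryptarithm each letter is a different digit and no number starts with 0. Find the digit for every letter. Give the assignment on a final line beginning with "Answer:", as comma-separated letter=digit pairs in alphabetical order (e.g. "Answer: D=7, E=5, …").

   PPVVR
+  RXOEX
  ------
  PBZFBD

Step 1. [P] the sum has 6 digits but both addends have 5; that extra leading digit P is the final carry, namely 1 ⇒ P=1.
Step 2. [col 1: R + X ≡ D (mod 10)] D=4 is one option consistent with column 1 (R + X ≡ D (mod 10), carry-in 0) — take it ⇒ D=4.
Step 3. [col 1: R + X ≡ D (mod 10)] several values work for X in column 1 (R + X ≡ D (mod 10), carry-in 0); try X=5 ⇒ X=5.
Step 4. [col 1: R + X ≡ D (mod 10)] from column 1 (X=5, D=4, carry-in 0, digits 1,4,5 already taken and all letters distinct): R must equal 9, so R=9.
Step 5. [col 2: V + E ≡ B (mod 10)] no forcing yet in column 2 (carry-in 1); B=0 is free and consistent — try it, so B=0.
Step 6. [col 2: V + E ≡ B (mod 10)] V=3 is one option consistent with column 2 (V + E ≡ B (mod 10), carry-in 1) — take it, so V=3.
Step 7. [col 2: V + E ≡ B (mod 10)] column 2 reads V+E+carry(1)=B with V=3, B=0; with digits 0,1,3,4,5,9 already taken and all letters distinct, the only value for E is 6 ⇒ E=6.
Step 8. [col 3: V + O ≡ F (mod 10)] column 3 reads V+O+carry(1)=F with V=3; with digits 0,1,3,4,5,6,9 already taken and all letters distinct, the only value for F is 2, so F=2.
Step 9. [col 3: V + O ≡ F (mod 10)] in column 3 we have V+O≡F with carry-in 1; given V=3, F=2 and digits 0,1,2,3,4,5,6,9 already taken and all letters distinct, that pins O to 8 ⇒ O=8.
Step 10. [col 4: P + X ≡ Z (mod 10)] from column 4 (P=1, X=5, carry-in 1, digits 0,1,2,3,4,5,6,8,9 already taken and all letters distinct): Z must equal 7. So Z=7.

Answer: B=0, D=4, E=6, F=2, O=8, P=1, R=9, V=3, X=5, Z=7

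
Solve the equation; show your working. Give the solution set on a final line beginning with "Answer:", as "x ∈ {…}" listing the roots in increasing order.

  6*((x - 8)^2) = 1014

Step 1. [6*((x - 8)^2) = 1014] leading coefficient 6: divide by 6, so div: (x - 8)^2 = 169.
Step 2. [(x - 8)^2 = 169] 169 ≥ 0, LHS is (·)² — take ±√. So sqrt: x - 8 = 13 or -13.
Step 3. [x - 8 = 13 or -13] 8 comes off first (add 8) ⇒ sub: x = 21 or -5.

Answer: x ∈ {-5, 21}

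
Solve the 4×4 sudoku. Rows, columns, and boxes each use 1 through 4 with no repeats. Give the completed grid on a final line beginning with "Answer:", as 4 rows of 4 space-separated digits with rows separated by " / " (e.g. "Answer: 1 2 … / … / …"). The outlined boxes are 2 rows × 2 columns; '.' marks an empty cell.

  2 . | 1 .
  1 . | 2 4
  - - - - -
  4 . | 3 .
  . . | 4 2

Step 1. [r2c2∈{3}] only 3 remains possible at r2c2 ⇒ r2c2=3.
Step 2. [r4c2∈{1}] only 1 remains possible at r4c2 ⇒ r4c2=1.
Step 3. [r4c1∈{3}] nothing but 3 survives at r4c1. So r4c1=3.
Step 4. [r3c4∈{1}] nothing but 1 survives at r3c4 ⇒ r3c4=1.
Step 5. [r1c2∈{4}] r1c2 has the single candidate 4. So r1c2=4.
Step 6. [r1c4∈{3}] nothing but 3 survives at r1c4 ⇒ r1c4=3.
Step 7. [r3c2∈{2}] only 2 remains possible at r3c2, so r3c2=2.

Answer: 2 4 1 3 / 1 3 2 4 / 4 2 3 1 / 3 1 4 2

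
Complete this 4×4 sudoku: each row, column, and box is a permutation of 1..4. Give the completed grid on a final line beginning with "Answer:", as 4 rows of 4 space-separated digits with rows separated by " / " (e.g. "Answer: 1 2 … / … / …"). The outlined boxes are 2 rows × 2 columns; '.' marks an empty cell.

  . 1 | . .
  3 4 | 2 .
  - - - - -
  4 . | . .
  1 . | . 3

Step 1. [r3c4∈{1,2}] col 4 places 2 nowhere but r3c4. So r3c4=2.
Step 2. [r1c3∈{3,4}] 3 has one home in row 1: r1c3, so r1c3=3.
Step 3. [r3c3∈{1}] r3c3 is down to just 1. So r3c3=1.
Step 4. [r1c1∈{2}] r1c1 is down to just 2 ⇒ r1c1=2.
Step 5. [r4c2∈{2}] r4c2 is down to just 2, so r4c2=2.
Step 6. [r4c3∈{4}] only 4 remains possible at r4c3. So r4c3=4.
Step 7. [r1c4∈{4}] r1c4 has the single candidate 4, so r1c4=4.
Step 8. [r3c2∈{3}] r3c2's peers cover all but 3, so r3c2=3.
Step 9. [r2c4∈{1}] only 1 remains possible at r2c4 ⇒ r2c4=1.

Answer: 2 1 3 4 / 3 4 2 1 / 4 3 1 2 / 1 2 4 3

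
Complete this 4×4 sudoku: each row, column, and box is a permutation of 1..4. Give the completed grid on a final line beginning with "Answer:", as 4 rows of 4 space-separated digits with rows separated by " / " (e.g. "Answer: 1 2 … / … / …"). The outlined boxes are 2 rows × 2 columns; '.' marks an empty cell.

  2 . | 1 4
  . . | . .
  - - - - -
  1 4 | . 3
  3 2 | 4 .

Step 1. [r2c3∈{2,3}] col 3 places 3 nowhere but r2c3. So r2c3=3.
Step 2. [r4c4∈{1}] r4c4 is down to just 1. So r4c4=1.
Step 3. [r2c1∈{4}] r2c1 has the single candidate 4 ⇒ r2c1=4.
Step 4. [r1c2∈{3}] r1c2 is down to just 3 ⇒ r1c2=3.
Step 5. [r3c3∈{2}] r3c3's peers cover all but 2, so r3c3=2.
Step 6. [r2c4∈{2}] only 2 remains possible at r2c4. So r2c4=2.
Step 7. [r2c2∈{1}] r2c2 has the single candidate 1, so r2c2=1.

Answer: 2 3 1 4 / 4 1 3 2 / 1 4 2 3 / 3 2 4 1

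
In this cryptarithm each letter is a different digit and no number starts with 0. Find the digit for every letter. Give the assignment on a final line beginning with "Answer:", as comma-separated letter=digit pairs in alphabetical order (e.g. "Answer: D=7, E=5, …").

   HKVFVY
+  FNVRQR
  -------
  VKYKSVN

Step 1. [col 1: Y + R ≡ N (mod 10)] N=9 is one option consistent with column 1 (Y + R ≡ N (mod 10), carry-in 0) — take it. So N=9.
Step 2. [col 1: Y + R ≡ N (mod 10)] column 1 (Y + R ≡ N (mod 10), carry-in 0) doesn't pin Y yet; pick Y=2 and continue ⇒ Y=2.
Step 3. [V] adding two 6-digit numbers gives at most 6+1 digits, and here it does — V is that final carry and must be 1, so V=1.
Step 4. [col 1: Y + R ≡ N (mod 10)] column 1: given Y=2, N=9, carry-in 0, and digits 1,2,9 already taken and all letters distinct, Y+R≡N (mod 10) forces R=7. So R=7.
Step 5. [col 2: V + Q ≡ V (mod 10)] column 2 reads V+Q+carry(0)=V with V=1; with digits 1,2,7,9 already taken and all letters distinct, the only value for Q is 0, so Q=0.
Step 6. [col 3: F + R ≡ S (mod 10)] several values work for S in column 3 (F + R ≡ S (mod 10), carry-in 0); try S=5, so S=5.
Step 7. [col 3: F + R ≡ S (mod 10)] column 3: given R=7, S=5, carry-in 0, and digits 0,1,2,5,7,9 already taken and all letters distinct, F+R≡S (mod 10) forces F=8. So F=8.
Step 8. [col 4: V + V ≡ K (mod 10)] in column 4 we have V+V≡K with carry-in 1; given V=1 and digits 0,1,2,5,7,8,9 already taken and all letters distinct, that pins K to 3, so K=3.
Step 9. [col 6: H + F ≡ K (mod 10)] from column 6 (F=8, K=3, carry-in 1, digits 0,1,2,3,5,7,8,9 already taken and all letters distinct): H must equal 4 ⇒ H=4.

Answer: F=8, H=4, K=3, N=9, Q=0, R=7, S=5, V=1, Y=2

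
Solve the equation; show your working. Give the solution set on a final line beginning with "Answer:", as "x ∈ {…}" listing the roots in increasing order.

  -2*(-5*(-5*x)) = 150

Step 1. [-2*(-5*(-5*x)) = 150] leading coefficient -2: divide by -2, so div: -5*(-5*x) = -75.
Step 2. [-5*(-5*x) = -75] LHS = -5·(…); ÷-5 both sides, so div: -5*x = 15.
Step 3. [-5*x = 15] leading coefficient -5: divide by -5, so div: x = -3.

Answer: x ∈ {-3}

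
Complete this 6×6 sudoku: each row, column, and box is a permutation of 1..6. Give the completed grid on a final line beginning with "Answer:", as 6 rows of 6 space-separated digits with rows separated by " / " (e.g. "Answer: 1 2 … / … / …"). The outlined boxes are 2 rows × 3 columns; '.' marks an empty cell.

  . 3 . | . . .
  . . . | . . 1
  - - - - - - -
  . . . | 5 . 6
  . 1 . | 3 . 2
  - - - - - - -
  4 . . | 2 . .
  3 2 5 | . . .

Step 1. [r4c5∈{4}] only 4 remains possible at r4c5, so r4c5=4.
Step 2. [r2c2∈{4,5,6}] 5 has one home in col 2: r2c2, so r2c2=5.
Step 3. [r6c4∈{1,4,6}] r6c4 is the only open cell in col 4 admitting 1, so r6c4=1.
Step 4. [r4c3∈{6}] r4c3 is down to just 6. So r4c3=6.
Step 5. [r1c1∈{1,2,6}] 1 has one home in col 1: r1c1. So r1c1=1.
Step 6. [r2c5∈{2,3,6}] in row 2, 3 fits only at r2c5 ⇒ r2c5=3.
Step 7. [r1c5∈{2,5,6}] r1c5 is the only open cell in col 5 admitting 2. So r1c5=2.
Step 8. [r1c3∈{4}] r1c3 is down to just 4. So r1c3=4.
Step 9. [r2c1∈{2,6}] 6 has one home in col 1: r2c1. So r2c1=6.
Step 10. [r5c5∈{5,6}] in col 5, 5 fits only at r5c5, so r5c5=5.
Step 11. [r2c3∈{2}] nothing but 2 survives at r2c3, so r2c3=2.
Step 12. [r5c2∈{6}] r5c2 has the single candidate 6. So r5c2=6.
Step 13. [r2c4∈{4}] only 4 remains possible at r2c4, so r2c4=4.
Step 14. [r6c6∈{4}] r6c6 is down to just 4 ⇒ r6c6=4.
Step 15. [r3c1∈{2}] only 2 remains possible at r3c1, so r3c1=2.
Step 16. [r6c5∈{6}] only 6 remains possible at r6c5 ⇒ r6c5=6.
Step 17. [r3c5∈{1}] nothing but 1 survives at r3c5, so r3c5=1.
Step 18. [r5c6∈{3}] r5c6's peers cover all but 3 ⇒ r5c6=3.
Step 19. [r5c3∈{1}] only 1 remains possible at r5c3 ⇒ r5c3=1.
Step 20. [r3c3∈{3}] r3c3's peers cover all but 3. So r3c3=3.
Step 21. [r4c1∈{5}] nothing but 5 survives at r4c1 ⇒ r4c1=5.
Step 22. [r1c4∈{6}] nothing but 6 survives at r1c4. So r1c4=6.
Step 23. [r3c2∈{4}] r3c2 is down to just 4 ⇒ r3c2=4.
Step 24. [r1c6∈{5}] nothing but 5 survives at r1c6. So r1c6=5.

Answer: 1 3 4 6 2 5 / 6 5 2 4 3 1 / 2 4 3 5 1 6 / 5 1 6 3 4 2 / 4 6 1 2 5 3 / 3 2 5 1 6 4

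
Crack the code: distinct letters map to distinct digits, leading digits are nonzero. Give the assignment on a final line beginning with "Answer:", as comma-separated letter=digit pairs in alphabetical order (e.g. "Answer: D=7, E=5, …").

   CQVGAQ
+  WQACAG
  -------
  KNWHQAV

Step 1. [col 1: Q + G ≡ V (mod 10)] G=4 is one option consistent with column 1 (Q + G ≡ V (mod 10), carry-in 0) — take it ⇒ G=4.
Step 2. [col 1: Q + G ≡ V (mod 10)] no forcing yet in column 1 (carry-in 0); Q=3 is free and consistent — try it, so Q=3.
Step 3. [K] K is the leading digit of a 7-digit sum of two 6-digit numbers; the final carry is exactly 1 ⇒ K=1.
Step 4. [col 1: Q + G ≡ V (mod 10)] in column 1 we have Q+G≡V with carry-in 0; given Q=3, G=4 and digits 1,3,4 already taken and all letters distinct, that pins V to 7, so V=7.
Step 5. [col 2: A + A ≡ A (mod 10)] column 2 reads A+A+carry(0)=A with nothing yet; with digits 1,3,4,7 already taken and all letters distinct, the only value for A is 0. So A=0.
Step 6. [col 3: G + C ≡ Q (mod 10)] in column 3 we have G+C≡Q with carry-in 0; given G=4, Q=3 and digits 0,1,3,4,7 already taken and all letters distinct, that pins C to 9 ⇒ C=9.
Step 7. [col 4: V + A ≡ H (mod 10)] in column 4 we have V+A≡H with carry-in 1; given V=7, A=0 and digits 0,1,3,4,7,9 already taken and all letters distinct, that pins H to 8, so H=8.
Step 8. [col 5: Q + Q ≡ W (mod 10)] column 5: given Q=3, carry-in 0, and digits 0,1,3,4,7,8,9 already taken and all letters distinct, Q+Q≡W (mod 10) forces W=6, so W=6.
Step 9. [col 6: C + W ≡ N (mod 10)] column 6: given C=9, W=6, carry-in 0, and digits 0,1,3,4,6,7,8,9 already taken and all letters distinct, C+W≡N (mod 10) forces N=5 ⇒ N=5.

Answer: A=0, C=9, G=4, H=8, K=1, N=5, Q=3, V=7, W=6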